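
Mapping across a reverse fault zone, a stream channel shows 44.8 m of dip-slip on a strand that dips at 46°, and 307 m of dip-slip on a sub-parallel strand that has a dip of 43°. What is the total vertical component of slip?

242 m

throw_A = 44.8 × sin(46°) = 32.23 m
throw_B = 307 × sin(43°) = 209.4 m
total = 32.23 + 209.4 = 242 m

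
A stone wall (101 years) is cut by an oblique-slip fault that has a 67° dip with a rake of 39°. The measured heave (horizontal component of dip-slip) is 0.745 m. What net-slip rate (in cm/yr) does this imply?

dip-slip = heave / cos(dip) = 0.745 / cos(67°) = 1.907 m
net slip = dip-slip / sin(rake) = 1.907 / sin(39°) = 3.030 m
rate = 3.030 m / 101 years = 0.0300 m/yr = 3 cm/yr

3 cm/yr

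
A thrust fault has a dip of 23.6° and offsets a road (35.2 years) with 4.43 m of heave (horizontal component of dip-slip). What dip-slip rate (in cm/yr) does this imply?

dip-slip = heave / cos(dip) = 4.43 m / cos(23.6°) = 4.834 m
rate = 4.834 m / 35.2 years = 0.137 m/yr = 13.7 cm/yr

13.7 cm/yr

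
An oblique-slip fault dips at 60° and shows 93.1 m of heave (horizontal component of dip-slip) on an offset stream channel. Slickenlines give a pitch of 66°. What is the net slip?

dip-slip = heave / cos(dip) = 93.1 / cos(60°) = 186.2 m
net slip = dip-slip / sin(rake) = 186.2 / sin(66°) = 204 m

204 m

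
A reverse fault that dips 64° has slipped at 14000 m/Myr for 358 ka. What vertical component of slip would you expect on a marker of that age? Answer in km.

4.50 km

dip-slip = rate × time = 14000 m/Myr × 358 ka = 5012 m
throw = dip-slip × sin(dip) = 5012 × sin(64°) = 4500 m = 4.50 km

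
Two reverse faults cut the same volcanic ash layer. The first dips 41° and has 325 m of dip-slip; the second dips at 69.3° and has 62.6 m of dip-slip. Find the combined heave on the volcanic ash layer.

heave_A = 325 × cos(41°) = 245.3 m
heave_B = 62.6 × cos(69.3°) = 22.13 m
total = 245.3 + 22.13 = 267 m

267 m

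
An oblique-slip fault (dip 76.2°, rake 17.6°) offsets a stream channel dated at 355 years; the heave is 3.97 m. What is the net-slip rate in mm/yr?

155 mm/yr

dip-slip = heave / cos(dip) = 3.97 / cos(76.2°) = 16.64 m
net slip = dip-slip / sin(rake) = 16.64 / sin(17.6°) = 55.04 m
rate = 55.04 m / 355 years = 0.155 m/yr = 155 mm/yr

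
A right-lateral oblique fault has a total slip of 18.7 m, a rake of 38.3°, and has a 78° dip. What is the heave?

dip-slip = net slip × sin(rake) = 18.7 m × sin(38.3°) = 11.59 m
heave = dip-slip × cos(dip) = 11.59 × cos(78°) = 2.41 m

2.41 m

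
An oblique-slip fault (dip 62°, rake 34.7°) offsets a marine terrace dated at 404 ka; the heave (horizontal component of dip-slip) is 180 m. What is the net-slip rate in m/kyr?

1.67 m/kyr

dip-slip = heave / cos(dip) = 180 / cos(62°) = 383.4 m
net slip = dip-slip / sin(rake) = 383.4 / sin(34.7°) = 673.5 m
rate = 673.5 m / 404 ka = 0.00167 m/yr = 1.67 m/kyr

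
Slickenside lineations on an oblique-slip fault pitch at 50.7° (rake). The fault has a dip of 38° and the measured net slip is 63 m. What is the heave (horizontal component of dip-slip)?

dip-slip = net slip × sin(rake) = 63 m × sin(50.7°) = 48.75 m
heave = dip-slip × cos(dip) = 48.75 × cos(38°) = 38.4 m

38.4 m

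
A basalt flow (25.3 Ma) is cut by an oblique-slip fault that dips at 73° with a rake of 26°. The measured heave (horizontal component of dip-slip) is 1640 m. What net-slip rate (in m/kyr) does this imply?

dip-slip = heave / cos(dip) = 1640 / cos(73°) = 5609 m
net slip = dip-slip / sin(rake) = 5609 / sin(26°) = 12800 m
rate = 12800 m / 25.3 Ma = 0.000506 m/yr = 0.506 m/kyr

0.506 m/kyr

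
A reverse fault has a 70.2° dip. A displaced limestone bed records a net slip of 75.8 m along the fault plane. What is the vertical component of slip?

71.3 m

throw = dip-slip × sin(dip) = 75.8 m × sin(70.2°) = 71.3 m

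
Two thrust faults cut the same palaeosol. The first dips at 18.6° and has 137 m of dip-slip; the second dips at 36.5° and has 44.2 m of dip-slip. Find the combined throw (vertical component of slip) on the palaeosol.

throw_A = 137 × sin(18.6°) = 43.70 m
throw_B = 44.2 × sin(36.5°) = 26.29 m
total = 43.70 + 26.29 = 70 m

70 m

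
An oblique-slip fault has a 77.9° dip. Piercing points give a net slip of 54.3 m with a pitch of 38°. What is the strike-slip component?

strike-slip = net slip × cos(rake) = 54.3 m × cos(38°) = 42.8 m

42.8 m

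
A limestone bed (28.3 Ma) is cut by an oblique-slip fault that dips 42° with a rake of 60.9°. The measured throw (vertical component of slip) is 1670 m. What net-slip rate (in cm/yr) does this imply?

0.0101 cm/yr

dip-slip = throw / sin(dip) = 1670 / sin(42°) = 2496 m
net slip = dip-slip / sin(rake) = 2496 / sin(60.9°) = 2856 m
rate = 2856 m / 28.3 Ma = 0.000101 m/yr = 0.0101 cm/yr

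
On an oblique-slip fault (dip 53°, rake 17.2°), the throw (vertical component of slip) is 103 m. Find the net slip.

dip-slip = throw / sin(dip) = 103 / sin(53°) = 129 m
net slip = dip-slip / sin(rake) = 129 / sin(17.2°) = 436 m

436 m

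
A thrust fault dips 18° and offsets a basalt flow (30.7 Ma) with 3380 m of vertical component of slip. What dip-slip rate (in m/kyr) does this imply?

0.356 m/kyr

dip-slip = throw / sin(dip) = 3380 m / sin(18°) = 10940 m
rate = 10940 m / 30.7 Ma = 0.000356 m/yr = 0.356 m/kyr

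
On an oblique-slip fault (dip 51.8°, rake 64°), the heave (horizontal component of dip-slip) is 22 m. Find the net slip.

39.6 m

dip-slip = heave / cos(dip) = 22 / cos(51.8°) = 35.58 m
net slip = dip-slip / sin(rake) = 35.58 / sin(64°) = 39.6 m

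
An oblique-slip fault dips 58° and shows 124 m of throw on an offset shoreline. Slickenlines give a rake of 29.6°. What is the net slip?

296 m

dip-slip = throw / sin(dip) = 124 / sin(58°) = 146.2 m
net slip = dip-slip / sin(rake) = 146.2 / sin(29.6°) = 296 m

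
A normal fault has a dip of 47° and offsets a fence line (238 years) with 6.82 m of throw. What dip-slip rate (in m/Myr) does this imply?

39200 m/Myr

dip-slip = throw / sin(dip) = 6.82 m / sin(47°) = 9.325 m
rate = 9.325 m / 238 years = 0.0392 m/yr = 39200 m/Myr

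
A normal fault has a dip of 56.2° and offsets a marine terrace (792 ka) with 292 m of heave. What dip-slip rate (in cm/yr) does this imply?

0.0663 cm/yr

dip-slip = heave / cos(dip) = 292 m / cos(56.2°) = 524.9 m
rate = 524.9 m / 792 ka = 0.000663 m/yr = 0.0663 cm/yr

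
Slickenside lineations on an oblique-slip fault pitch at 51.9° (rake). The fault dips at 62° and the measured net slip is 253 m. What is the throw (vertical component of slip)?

dip-slip = net slip × sin(rake) = 253 m × sin(51.9°) = 199.1 m
throw = dip-slip × sin(dip) = 199.1 × sin(62°) = 176 m

176 m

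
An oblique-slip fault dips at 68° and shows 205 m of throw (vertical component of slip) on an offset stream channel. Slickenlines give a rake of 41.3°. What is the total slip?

dip-slip = throw / sin(dip) = 205 / sin(68°) = 221.1 m
net slip = dip-slip / sin(rake) = 221.1 / sin(41.3°) = 335 m

335 m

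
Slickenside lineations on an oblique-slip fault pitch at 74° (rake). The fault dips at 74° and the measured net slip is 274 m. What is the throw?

253 m

dip-slip = net slip × sin(rake) = 274 m × sin(74°) = 263.4 m
throw = dip-slip × sin(dip) = 263.4 × sin(74°) = 253 m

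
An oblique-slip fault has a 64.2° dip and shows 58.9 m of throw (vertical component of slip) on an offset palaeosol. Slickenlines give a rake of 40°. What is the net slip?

102 m

dip-slip = throw / sin(dip) = 58.9 / sin(64.2°) = 65.42 m
net slip = dip-slip / sin(rake) = 65.42 / sin(40°) = 102 m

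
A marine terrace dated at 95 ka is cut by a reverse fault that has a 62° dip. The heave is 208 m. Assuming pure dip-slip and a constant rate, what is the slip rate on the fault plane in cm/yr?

dip-slip = heave / cos(dip) = 208 m / cos(62°) = 443.1 m
rate = 443.1 m / 95 ka = 0.00466 m/yr = 0.466 cm/yr

0.466 cm/yr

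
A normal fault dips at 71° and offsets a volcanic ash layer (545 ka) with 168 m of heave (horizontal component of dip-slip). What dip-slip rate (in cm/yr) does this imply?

0.0947 cm/yr

dip-slip = heave / cos(dip) = 168 m / cos(71°) = 516 m
rate = 516 m / 545 ka = 0.000947 m/yr = 0.0947 cm/yr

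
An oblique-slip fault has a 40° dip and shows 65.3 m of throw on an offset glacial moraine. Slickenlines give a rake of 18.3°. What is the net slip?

324 m

dip-slip = throw / sin(dip) = 65.3 / sin(40°) = 101.6 m
net slip = dip-slip / sin(rake) = 101.6 / sin(18.3°) = 324 m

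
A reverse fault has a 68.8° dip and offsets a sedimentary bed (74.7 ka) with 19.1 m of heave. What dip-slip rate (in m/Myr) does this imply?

707 m/Myr

dip-slip = heave / cos(dip) = 19.1 m / cos(68.8°) = 52.82 m
rate = 52.82 m / 74.7 ka = 0.000707 m/yr = 707 m/Myr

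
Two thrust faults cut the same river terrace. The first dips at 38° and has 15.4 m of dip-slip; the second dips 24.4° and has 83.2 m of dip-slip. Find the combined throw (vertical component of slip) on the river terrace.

throw_A = 15.4 × sin(38°) = 9.481 m
throw_B = 83.2 × sin(24.4°) = 34.37 m
total = 9.481 + 34.37 = 43.9 m

43.9 m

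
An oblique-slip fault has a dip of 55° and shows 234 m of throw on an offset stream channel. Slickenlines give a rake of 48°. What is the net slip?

384 m

dip-slip = throw / sin(dip) = 234 / sin(55°) = 285.7 m
net slip = dip-slip / sin(rake) = 285.7 / sin(48°) = 384 m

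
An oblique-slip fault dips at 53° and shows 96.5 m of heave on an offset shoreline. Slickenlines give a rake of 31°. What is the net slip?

311 m

dip-slip = heave / cos(dip) = 96.5 / cos(53°) = 160.3 m
net slip = dip-slip / sin(rake) = 160.3 / sin(31°) = 311 m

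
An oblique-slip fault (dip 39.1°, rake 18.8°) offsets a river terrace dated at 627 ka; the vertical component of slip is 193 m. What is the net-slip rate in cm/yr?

dip-slip = throw / sin(dip) = 193 / sin(39.1°) = 306 m
net slip = dip-slip / sin(rake) = 306 / sin(18.8°) = 949.6 m
rate = 949.6 m / 627 ka = 0.00151 m/yr = 0.151 cm/yr

0.151 cm/yr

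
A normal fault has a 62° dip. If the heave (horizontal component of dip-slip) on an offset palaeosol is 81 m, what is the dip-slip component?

173 m

dip-slip = heave / cos(dip) = 81 / cos(62°) = 173 m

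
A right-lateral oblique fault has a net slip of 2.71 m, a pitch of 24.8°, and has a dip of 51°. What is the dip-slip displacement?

dip-slip = net slip × sin(rake) = 2.71 m × sin(24.8°) = 1.14 m

1.14 m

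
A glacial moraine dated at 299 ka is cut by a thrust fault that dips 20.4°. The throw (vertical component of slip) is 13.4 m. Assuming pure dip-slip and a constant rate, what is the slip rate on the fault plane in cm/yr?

0.0129 cm/yr

dip-slip = throw / sin(dip) = 13.4 m / sin(20.4°) = 38.44 m
rate = 38.44 m / 299 ka = 0.000129 m/yr = 0.0129 cm/yr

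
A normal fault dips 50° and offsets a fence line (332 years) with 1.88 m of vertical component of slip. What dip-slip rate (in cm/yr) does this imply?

dip-slip = throw / sin(dip) = 1.88 m / sin(50°) = 2.454 m
rate = 2.454 m / 332 years = 0.00739 m/yr = 0.739 cm/yr

0.739 cm/yr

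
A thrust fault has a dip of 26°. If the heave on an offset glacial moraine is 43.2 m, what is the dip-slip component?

48.1 m

dip-slip = heave / cos(dip) = 43.2 / cos(26°) = 48.1 m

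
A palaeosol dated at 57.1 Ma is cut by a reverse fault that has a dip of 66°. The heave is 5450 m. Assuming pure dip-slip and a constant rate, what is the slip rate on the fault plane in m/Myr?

235 m/Myr

dip-slip = heave / cos(dip) = 5450 m / cos(66°) = 13400 m
rate = 13400 m / 57.1 Ma = 0.000235 m/yr = 235 m/Myr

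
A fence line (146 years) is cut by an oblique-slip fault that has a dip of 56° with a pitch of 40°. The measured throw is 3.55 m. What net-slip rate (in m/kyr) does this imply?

45.6 m/kyr

dip-slip = throw / sin(dip) = 3.55 / sin(56°) = 4.282 m
net slip = dip-slip / sin(rake) = 4.282 / sin(40°) = 6.662 m
rate = 6.662 m / 146 years = 0.0456 m/yr = 45.6 m/kyr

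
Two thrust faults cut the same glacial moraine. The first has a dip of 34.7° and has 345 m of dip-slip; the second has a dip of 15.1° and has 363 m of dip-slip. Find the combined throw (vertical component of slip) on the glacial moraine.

291 m

throw_A = 345 × sin(34.7°) = 196.4 m
throw_B = 363 × sin(15.1°) = 94.56 m
total = 196.4 + 94.56 = 291 m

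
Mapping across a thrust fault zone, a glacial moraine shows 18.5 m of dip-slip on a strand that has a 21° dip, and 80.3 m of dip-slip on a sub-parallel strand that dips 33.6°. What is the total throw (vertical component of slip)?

throw_A = 18.5 × sin(21°) = 6.630 m
throw_B = 80.3 × sin(33.6°) = 44.44 m
total = 6.630 + 44.44 = 51.1 m

51.1 m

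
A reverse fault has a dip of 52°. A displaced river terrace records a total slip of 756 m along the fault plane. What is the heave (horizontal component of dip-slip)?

465 m

heave = dip-slip × cos(dip) = 756 m × cos(52°) = 465 m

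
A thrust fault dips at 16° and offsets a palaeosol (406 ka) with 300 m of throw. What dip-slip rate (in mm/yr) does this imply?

dip-slip = throw / sin(dip) = 300 m / sin(16°) = 1088 m
rate = 1088 m / 406 ka = 0.00268 m/yr = 2.68 mm/yr

2.68 mm/yr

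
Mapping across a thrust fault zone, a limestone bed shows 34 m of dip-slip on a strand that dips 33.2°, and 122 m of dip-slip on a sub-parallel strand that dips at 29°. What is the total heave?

heave_A = 34 × cos(33.2°) = 28.45 m
heave_B = 122 × cos(29°) = 106.7 m
total = 28.45 + 106.7 = 135 m

135 m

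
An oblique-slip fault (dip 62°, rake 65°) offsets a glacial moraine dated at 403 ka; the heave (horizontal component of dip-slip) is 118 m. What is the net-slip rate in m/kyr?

0.688 m/kyr

dip-slip = heave / cos(dip) = 118 / cos(62°) = 251.3 m
net slip = dip-slip / sin(rake) = 251.3 / sin(65°) = 277.3 m
rate = 277.3 m / 403 ka = 0.000688 m/yr = 0.688 m/kyr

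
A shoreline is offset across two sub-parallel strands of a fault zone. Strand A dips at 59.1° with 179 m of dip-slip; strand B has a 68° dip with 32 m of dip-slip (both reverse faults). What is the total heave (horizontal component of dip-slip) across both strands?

heave_A = 179 × cos(59.1°) = 91.92 m
heave_B = 32 × cos(68°) = 11.99 m
total = 91.92 + 11.99 = 104 m

104 m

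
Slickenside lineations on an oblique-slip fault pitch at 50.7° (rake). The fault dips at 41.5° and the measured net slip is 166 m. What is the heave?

dip-slip = net slip × sin(rake) = 166 m × sin(50.7°) = 128.5 m
heave = dip-slip × cos(dip) = 128.5 × cos(41.5°) = 96.2 m

96.2 m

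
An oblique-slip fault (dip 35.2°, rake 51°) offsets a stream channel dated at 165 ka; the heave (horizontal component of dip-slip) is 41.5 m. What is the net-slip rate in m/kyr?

dip-slip = heave / cos(dip) = 41.5 / cos(35.2°) = 50.79 m
net slip = dip-slip / sin(rake) = 50.79 / sin(51°) = 65.35 m
rate = 65.35 m / 165 ka = 0.000396 m/yr = 0.396 m/kyr

0.396 m/kyr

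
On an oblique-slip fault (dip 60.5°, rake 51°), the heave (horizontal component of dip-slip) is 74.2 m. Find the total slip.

194 m

dip-slip = heave / cos(dip) = 74.2 / cos(60.5°) = 150.7 m
net slip = dip-slip / sin(rake) = 150.7 / sin(51°) = 194 m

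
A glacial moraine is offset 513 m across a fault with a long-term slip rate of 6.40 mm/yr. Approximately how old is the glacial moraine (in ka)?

80.2 ka

age = offset / rate = 513 m / (6.40 mm/yr) = 80200 yr = 80.2 ka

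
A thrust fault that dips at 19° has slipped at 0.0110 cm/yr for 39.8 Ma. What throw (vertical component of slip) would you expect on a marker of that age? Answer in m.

1430 m

dip-slip = rate × time = 0.0110 cm/yr × 39.8 Ma = 4378 m
throw = dip-slip × sin(dip) = 4378 × sin(19°) = 1430 m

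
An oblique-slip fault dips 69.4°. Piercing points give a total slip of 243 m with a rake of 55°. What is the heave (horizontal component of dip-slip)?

70 m

dip-slip = net slip × sin(rake) = 243 m × sin(55°) = 199.1 m
heave = dip-slip × cos(dip) = 199.1 × cos(69.4°) = 70 m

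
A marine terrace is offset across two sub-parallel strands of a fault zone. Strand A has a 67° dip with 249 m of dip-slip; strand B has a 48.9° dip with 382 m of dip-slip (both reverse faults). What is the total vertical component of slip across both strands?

throw_A = 249 × sin(67°) = 229.2 m
throw_B = 382 × sin(48.9°) = 287.9 m
total = 229.2 + 287.9 = 517 m

517 m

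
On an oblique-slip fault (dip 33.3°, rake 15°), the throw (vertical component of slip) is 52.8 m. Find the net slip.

372 m

dip-slip = throw / sin(dip) = 52.8 / sin(33.3°) = 96.17 m
net slip = dip-slip / sin(rake) = 96.17 / sin(15°) = 372 m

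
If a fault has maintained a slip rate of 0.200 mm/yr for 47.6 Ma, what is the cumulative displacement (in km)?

9.52 km

slip = rate × time = 0.200 mm/yr × 47.6 Ma = 9520 m = 9.52 km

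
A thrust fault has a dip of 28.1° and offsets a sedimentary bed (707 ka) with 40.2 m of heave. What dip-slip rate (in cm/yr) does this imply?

0.00645 cm/yr

dip-slip = heave / cos(dip) = 40.2 m / cos(28.1°) = 45.57 m
rate = 45.57 m / 707 ka = 0.0000645 m/yr = 0.00645 cm/yr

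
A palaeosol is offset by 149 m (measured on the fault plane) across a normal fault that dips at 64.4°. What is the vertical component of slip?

throw = dip-slip × sin(dip) = 149 m × sin(64.4°) = 134 m

134 m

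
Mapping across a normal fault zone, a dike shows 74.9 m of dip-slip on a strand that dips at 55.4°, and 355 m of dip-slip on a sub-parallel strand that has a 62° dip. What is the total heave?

heave_A = 74.9 × cos(55.4°) = 42.53 m
heave_B = 355 × cos(62°) = 166.7 m
total = 42.53 + 166.7 = 209 m

209 m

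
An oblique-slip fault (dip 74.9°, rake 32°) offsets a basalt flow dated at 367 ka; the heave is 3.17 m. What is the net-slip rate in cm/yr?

dip-slip = heave / cos(dip) = 3.17 / cos(74.9°) = 12.17 m
net slip = dip-slip / sin(rake) = 12.17 / sin(32°) = 22.96 m
rate = 22.96 m / 367 ka = 0.0000626 m/yr = 0.00626 cm/yr

0.00626 cm/yr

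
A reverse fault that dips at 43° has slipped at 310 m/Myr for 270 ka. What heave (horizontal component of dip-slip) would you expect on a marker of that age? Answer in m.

dip-slip = rate × time = 310 m/Myr × 270 ka = 83.70 m
heave = dip-slip × cos(dip) = 83.70 × cos(43°) = 61.2 m

61.2 m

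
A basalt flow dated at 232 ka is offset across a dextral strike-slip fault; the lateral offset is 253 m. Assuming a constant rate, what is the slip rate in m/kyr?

1.09 m/kyr

rate = 253 m / 232 ka = 0.00109 m/yr = 1.09 m/kyr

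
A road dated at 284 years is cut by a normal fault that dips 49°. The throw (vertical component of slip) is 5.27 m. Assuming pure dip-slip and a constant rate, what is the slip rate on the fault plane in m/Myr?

24600 m/Myr

dip-slip = throw / sin(dip) = 5.27 m / sin(49°) = 6.983 m
rate = 6.983 m / 284 years = 0.0246 m/yr = 24600 m/Myr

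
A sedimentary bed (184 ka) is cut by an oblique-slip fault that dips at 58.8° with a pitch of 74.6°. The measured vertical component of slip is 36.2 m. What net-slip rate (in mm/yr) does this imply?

dip-slip = throw / sin(dip) = 36.2 / sin(58.8°) = 42.32 m
net slip = dip-slip / sin(rake) = 42.32 / sin(74.6°) = 43.90 m
rate = 43.90 m / 184 ka = 0.000239 m/yr = 0.239 mm/yr

0.239 mm/yr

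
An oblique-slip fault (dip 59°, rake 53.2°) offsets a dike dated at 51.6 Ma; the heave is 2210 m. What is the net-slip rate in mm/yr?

dip-slip = heave / cos(dip) = 2210 / cos(59°) = 4291 m
net slip = dip-slip / sin(rake) = 4291 / sin(53.2°) = 5359 m
rate = 5359 m / 51.6 Ma = 0.000104 m/yr = 0.104 mm/yr

0.104 mm/yr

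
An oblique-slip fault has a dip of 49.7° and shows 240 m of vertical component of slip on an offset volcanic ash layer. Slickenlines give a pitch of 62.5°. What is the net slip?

355 m

dip-slip = throw / sin(dip) = 240 / sin(49.7°) = 314.7 m
net slip = dip-slip / sin(rake) = 314.7 / sin(62.5°) = 355 m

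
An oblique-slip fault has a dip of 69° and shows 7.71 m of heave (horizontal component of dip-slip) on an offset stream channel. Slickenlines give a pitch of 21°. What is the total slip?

60 m

dip-slip = heave / cos(dip) = 7.71 / cos(69°) = 21.51 m
net slip = dip-slip / sin(rake) = 21.51 / sin(21°) = 60 m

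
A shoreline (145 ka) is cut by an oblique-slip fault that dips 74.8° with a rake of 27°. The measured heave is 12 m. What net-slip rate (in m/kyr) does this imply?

dip-slip = heave / cos(dip) = 12 / cos(74.8°) = 45.77 m
net slip = dip-slip / sin(rake) = 45.77 / sin(27°) = 100.8 m
rate = 100.8 m / 145 ka = 0.000695 m/yr = 0.695 m/kyr

0.695 m/kyr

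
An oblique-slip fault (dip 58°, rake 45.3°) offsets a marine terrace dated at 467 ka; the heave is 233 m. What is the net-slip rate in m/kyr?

1.32 m/kyr

dip-slip = heave / cos(dip) = 233 / cos(58°) = 439.7 m
net slip = dip-slip / sin(rake) = 439.7 / sin(45.3°) = 618.6 m
rate = 618.6 m / 467 ka = 0.00132 m/yr = 1.32 m/kyr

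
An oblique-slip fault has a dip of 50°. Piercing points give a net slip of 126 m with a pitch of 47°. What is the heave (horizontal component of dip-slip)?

59.2 m

dip-slip = net slip × sin(rake) = 126 m × sin(47°) = 92.15 m
heave = dip-slip × cos(dip) = 92.15 × cos(50°) = 59.2 m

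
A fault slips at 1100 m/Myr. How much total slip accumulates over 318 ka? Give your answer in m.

slip = rate × time = 1100 m/Myr × 318 ka = 350 m

350 m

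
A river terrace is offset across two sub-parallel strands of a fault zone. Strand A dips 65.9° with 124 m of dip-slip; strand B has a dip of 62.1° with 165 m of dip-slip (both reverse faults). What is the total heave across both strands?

heave_A = 124 × cos(65.9°) = 50.63 m
heave_B = 165 × cos(62.1°) = 77.21 m
total = 50.63 + 77.21 = 128 m

128 m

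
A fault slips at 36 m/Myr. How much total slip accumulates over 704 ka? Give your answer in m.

25.3 m

slip = rate × time = 36 m/Myr × 704 ka = 25.3 m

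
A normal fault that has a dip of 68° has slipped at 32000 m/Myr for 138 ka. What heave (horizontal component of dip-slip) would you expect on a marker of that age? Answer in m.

dip-slip = rate × time = 32000 m/Myr × 138 ka = 4416 m
heave = dip-slip × cos(dip) = 4416 × cos(68°) = 1650 m

1650 m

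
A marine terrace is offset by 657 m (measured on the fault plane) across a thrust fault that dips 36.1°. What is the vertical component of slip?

throw = dip-slip × sin(dip) = 657 m × sin(36.1°) = 387 m

387 m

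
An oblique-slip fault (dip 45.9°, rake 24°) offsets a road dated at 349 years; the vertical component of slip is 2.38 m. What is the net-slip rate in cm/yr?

dip-slip = throw / sin(dip) = 2.38 / sin(45.9°) = 3.314 m
net slip = dip-slip / sin(rake) = 3.314 / sin(24°) = 8.148 m
rate = 8.148 m / 349 years = 0.0233 m/yr = 2.33 cm/yr

2.33 cm/yr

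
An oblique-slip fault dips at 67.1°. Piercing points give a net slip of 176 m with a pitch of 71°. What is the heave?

dip-slip = net slip × sin(rake) = 176 m × sin(71°) = 166.4 m
heave = dip-slip × cos(dip) = 166.4 × cos(67.1°) = 64.8 m

64.8 m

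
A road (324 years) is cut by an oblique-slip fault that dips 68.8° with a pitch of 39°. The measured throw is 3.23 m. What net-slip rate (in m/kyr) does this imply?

17 m/kyr

dip-slip = throw / sin(dip) = 3.23 / sin(68.8°) = 3.464 m
net slip = dip-slip / sin(rake) = 3.464 / sin(39°) = 5.505 m
rate = 5.505 m / 324 years = 0.0170 m/yr = 17 m/kyr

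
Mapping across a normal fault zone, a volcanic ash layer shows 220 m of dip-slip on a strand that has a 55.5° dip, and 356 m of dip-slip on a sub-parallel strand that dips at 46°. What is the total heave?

372 m

heave_A = 220 × cos(55.5°) = 124.6 m
heave_B = 356 × cos(46°) = 247.3 m
total = 124.6 + 247.3 = 372 m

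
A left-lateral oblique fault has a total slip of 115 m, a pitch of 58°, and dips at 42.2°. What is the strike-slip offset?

60.9 m

strike-slip = net slip × cos(rake) = 115 m × cos(58°) = 60.9 m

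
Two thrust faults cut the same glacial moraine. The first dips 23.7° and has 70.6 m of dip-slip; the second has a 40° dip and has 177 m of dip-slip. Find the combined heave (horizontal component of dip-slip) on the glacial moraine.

heave_A = 70.6 × cos(23.7°) = 64.65 m
heave_B = 177 × cos(40°) = 135.6 m
total = 64.65 + 135.6 = 200 m

200 m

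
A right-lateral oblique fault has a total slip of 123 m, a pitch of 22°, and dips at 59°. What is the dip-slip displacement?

dip-slip = net slip × sin(rake) = 123 m × sin(22°) = 46.1 m

46.1 m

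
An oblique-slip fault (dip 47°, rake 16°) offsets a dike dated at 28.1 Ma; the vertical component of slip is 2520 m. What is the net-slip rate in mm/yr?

0.445 mm/yr

dip-slip = throw / sin(dip) = 2520 / sin(47°) = 3446 m
net slip = dip-slip / sin(rake) = 3446 / sin(16°) = 12500 m
rate = 12500 m / 28.1 Ma = 0.000445 m/yr = 0.445 mm/yr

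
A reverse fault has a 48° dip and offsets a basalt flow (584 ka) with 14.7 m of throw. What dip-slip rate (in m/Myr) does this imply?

dip-slip = throw / sin(dip) = 14.7 m / sin(48°) = 19.78 m
rate = 19.78 m / 584 ka = 0.0000339 m/yr = 33.9 m/Myr

33.9 m/Myr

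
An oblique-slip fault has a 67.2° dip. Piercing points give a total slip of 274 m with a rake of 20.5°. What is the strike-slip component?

257 m

strike-slip = net slip × cos(rake) = 274 m × cos(20.5°) = 257 m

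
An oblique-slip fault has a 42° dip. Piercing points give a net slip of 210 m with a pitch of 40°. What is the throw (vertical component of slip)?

90.3 m

dip-slip = net slip × sin(rake) = 210 m × sin(40°) = 135 m
throw = dip-slip × sin(dip) = 135 × sin(42°) = 90.3 m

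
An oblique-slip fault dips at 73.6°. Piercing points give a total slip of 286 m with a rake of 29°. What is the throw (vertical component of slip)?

dip-slip = net slip × sin(rake) = 286 m × sin(29°) = 138.7 m
throw = dip-slip × sin(dip) = 138.7 × sin(73.6°) = 133 m

133 m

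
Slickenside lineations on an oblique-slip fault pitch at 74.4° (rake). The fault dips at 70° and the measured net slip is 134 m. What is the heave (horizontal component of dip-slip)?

44.1 m

dip-slip = net slip × sin(rake) = 134 m × sin(74.4°) = 129.1 m
heave = dip-slip × cos(dip) = 129.1 × cos(70°) = 44.1 m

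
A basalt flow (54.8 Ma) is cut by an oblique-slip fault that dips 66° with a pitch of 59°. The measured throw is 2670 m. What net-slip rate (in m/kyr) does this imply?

dip-slip = throw / sin(dip) = 2670 / sin(66°) = 2923 m
net slip = dip-slip / sin(rake) = 2923 / sin(59°) = 3410 m
rate = 3410 m / 54.8 Ma = 0.0000622 m/yr = 0.0622 m/kyr

0.0622 m/kyr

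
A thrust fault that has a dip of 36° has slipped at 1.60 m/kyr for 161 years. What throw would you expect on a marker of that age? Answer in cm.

15.1 cm

dip-slip = rate × time = 1.60 m/kyr × 161 years = 0.2576 m
throw = dip-slip × sin(dip) = 0.2576 × sin(36°) = 0.151 m = 15.1 cm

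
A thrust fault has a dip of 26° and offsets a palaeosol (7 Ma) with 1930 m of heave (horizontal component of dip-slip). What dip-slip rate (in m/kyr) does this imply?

dip-slip = heave / cos(dip) = 1930 m / cos(26°) = 2147 m
rate = 2147 m / 7 Ma = 0.000307 m/yr = 0.307 m/kyr

0.307 m/kyr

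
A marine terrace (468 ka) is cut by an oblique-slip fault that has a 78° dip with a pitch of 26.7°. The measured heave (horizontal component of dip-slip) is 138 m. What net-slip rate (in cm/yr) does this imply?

dip-slip = heave / cos(dip) = 138 / cos(78°) = 663.7 m
net slip = dip-slip / sin(rake) = 663.7 / sin(26.7°) = 1477 m
rate = 1477 m / 468 ka = 0.00316 m/yr = 0.316 cm/yr

0.316 cm/yr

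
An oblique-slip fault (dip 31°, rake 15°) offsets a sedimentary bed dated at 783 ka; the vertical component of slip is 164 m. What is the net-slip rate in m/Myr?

1570 m/Myr

dip-slip = throw / sin(dip) = 164 / sin(31°) = 318.4 m
net slip = dip-slip / sin(rake) = 318.4 / sin(15°) = 1230 m
rate = 1230 m / 783 ka = 0.00157 m/yr = 1570 m/Myr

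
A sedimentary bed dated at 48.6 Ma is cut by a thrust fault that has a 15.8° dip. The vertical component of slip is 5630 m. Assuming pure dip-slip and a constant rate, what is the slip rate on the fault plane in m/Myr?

dip-slip = throw / sin(dip) = 5630 m / sin(15.8°) = 20680 m
rate = 20680 m / 48.6 Ma = 0.000425 m/yr = 425 m/Myr

425 m/Myr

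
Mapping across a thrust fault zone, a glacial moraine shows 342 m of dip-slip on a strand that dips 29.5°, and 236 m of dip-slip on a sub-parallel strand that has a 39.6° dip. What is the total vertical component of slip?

throw_A = 342 × sin(29.5°) = 168.4 m
throw_B = 236 × sin(39.6°) = 150.4 m
total = 168.4 + 150.4 = 319 m

319 m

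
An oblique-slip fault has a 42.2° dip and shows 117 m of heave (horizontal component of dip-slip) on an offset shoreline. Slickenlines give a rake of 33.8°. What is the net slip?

284 m

dip-slip = heave / cos(dip) = 117 / cos(42.2°) = 157.9 m
net slip = dip-slip / sin(rake) = 157.9 / sin(33.8°) = 284 m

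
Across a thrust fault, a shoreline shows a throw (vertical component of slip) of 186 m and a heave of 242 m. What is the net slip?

305 m

net slip = √(throw² + heave²) = √(186² + 242²) = 305 m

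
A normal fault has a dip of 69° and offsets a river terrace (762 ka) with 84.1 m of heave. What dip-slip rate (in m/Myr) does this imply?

308 m/Myr

dip-slip = heave / cos(dip) = 84.1 m / cos(69°) = 234.7 m
rate = 234.7 m / 762 ka = 0.000308 m/yr = 308 m/Myr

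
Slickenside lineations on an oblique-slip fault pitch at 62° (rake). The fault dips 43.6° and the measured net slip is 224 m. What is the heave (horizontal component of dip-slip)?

143 m

dip-slip = net slip × sin(rake) = 224 m × sin(62°) = 197.8 m
heave = dip-slip × cos(dip) = 197.8 × cos(43.6°) = 143 m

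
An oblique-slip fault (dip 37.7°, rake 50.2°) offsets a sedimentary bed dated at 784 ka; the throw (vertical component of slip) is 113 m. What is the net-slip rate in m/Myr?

307 m/Myr

dip-slip = throw / sin(dip) = 113 / sin(37.7°) = 184.8 m
net slip = dip-slip / sin(rake) = 184.8 / sin(50.2°) = 240.5 m
rate = 240.5 m / 784 ka = 0.000307 m/yr = 307 m/Myr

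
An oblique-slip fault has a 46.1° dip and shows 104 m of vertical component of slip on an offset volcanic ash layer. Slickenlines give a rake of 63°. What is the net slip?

162 m

dip-slip = throw / sin(dip) = 104 / sin(46.1°) = 144.3 m
net slip = dip-slip / sin(rake) = 144.3 / sin(63°) = 162 m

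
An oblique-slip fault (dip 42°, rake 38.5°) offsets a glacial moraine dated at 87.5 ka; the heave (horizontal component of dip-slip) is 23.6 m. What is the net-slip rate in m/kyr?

0.583 m/kyr

dip-slip = heave / cos(dip) = 23.6 / cos(42°) = 31.76 m
net slip = dip-slip / sin(rake) = 31.76 / sin(38.5°) = 51.01 m
rate = 51.01 m / 87.5 ka = 0.000583 m/yr = 0.583 m/kyr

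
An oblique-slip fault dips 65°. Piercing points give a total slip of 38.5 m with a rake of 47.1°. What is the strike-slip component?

strike-slip = net slip × cos(rake) = 38.5 m × cos(47.1°) = 26.2 m

26.2 m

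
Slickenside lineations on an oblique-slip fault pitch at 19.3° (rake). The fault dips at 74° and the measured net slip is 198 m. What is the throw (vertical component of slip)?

dip-slip = net slip × sin(rake) = 198 m × sin(19.3°) = 65.44 m
throw = dip-slip × sin(dip) = 65.44 × sin(74°) = 62.9 m

62.9 m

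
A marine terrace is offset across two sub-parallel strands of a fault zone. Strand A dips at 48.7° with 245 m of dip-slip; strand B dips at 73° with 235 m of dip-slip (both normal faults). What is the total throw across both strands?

throw_A = 245 × sin(48.7°) = 184.1 m
throw_B = 235 × sin(73°) = 224.7 m
total = 184.1 + 224.7 = 409 m

409 m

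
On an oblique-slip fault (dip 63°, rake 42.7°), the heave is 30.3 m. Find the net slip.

98.4 m

dip-slip = heave / cos(dip) = 30.3 / cos(63°) = 66.74 m
net slip = dip-slip / sin(rake) = 66.74 / sin(42.7°) = 98.4 m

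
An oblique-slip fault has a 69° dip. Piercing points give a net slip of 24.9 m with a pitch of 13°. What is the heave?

2.01 m

dip-slip = net slip × sin(rake) = 24.9 m × sin(13°) = 5.601 m
heave = dip-slip × cos(dip) = 5.601 × cos(69°) = 2.01 m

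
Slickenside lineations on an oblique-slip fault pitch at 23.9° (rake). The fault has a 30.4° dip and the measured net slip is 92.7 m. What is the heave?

32.4 m

dip-slip = net slip × sin(rake) = 92.7 m × sin(23.9°) = 37.56 m
heave = dip-slip × cos(dip) = 37.56 × cos(30.4°) = 32.4 m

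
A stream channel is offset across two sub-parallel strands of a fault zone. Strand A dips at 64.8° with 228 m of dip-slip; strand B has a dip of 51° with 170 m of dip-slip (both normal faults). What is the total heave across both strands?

heave_A = 228 × cos(64.8°) = 97.08 m
heave_B = 170 × cos(51°) = 107 m
total = 97.08 + 107 = 204 m

204 m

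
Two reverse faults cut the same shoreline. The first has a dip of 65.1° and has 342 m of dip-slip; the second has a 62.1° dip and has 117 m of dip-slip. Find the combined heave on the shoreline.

heave_A = 342 × cos(65.1°) = 144 m
heave_B = 117 × cos(62.1°) = 54.75 m
total = 144 + 54.75 = 199 m

199 m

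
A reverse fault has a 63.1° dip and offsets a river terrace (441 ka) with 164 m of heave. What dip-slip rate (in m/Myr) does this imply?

dip-slip = heave / cos(dip) = 164 m / cos(63.1°) = 362.5 m
rate = 362.5 m / 441 ka = 0.000822 m/yr = 822 m/Myr

822 m/Myr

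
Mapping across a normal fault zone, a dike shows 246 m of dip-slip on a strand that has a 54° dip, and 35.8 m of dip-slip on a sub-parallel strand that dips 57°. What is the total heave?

164 m

heave_A = 246 × cos(54°) = 144.6 m
heave_B = 35.8 × cos(57°) = 19.50 m
total = 144.6 + 19.50 = 164 m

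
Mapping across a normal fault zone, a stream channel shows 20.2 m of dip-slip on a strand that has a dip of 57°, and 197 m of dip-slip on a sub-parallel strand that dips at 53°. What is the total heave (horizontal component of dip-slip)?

heave_A = 20.2 × cos(57°) = 11 m
heave_B = 197 × cos(53°) = 118.6 m
total = 11 + 118.6 = 130 m

130 m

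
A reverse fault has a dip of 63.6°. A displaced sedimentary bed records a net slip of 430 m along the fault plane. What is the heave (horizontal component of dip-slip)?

heave = dip-slip × cos(dip) = 430 m × cos(63.6°) = 191 m

191 m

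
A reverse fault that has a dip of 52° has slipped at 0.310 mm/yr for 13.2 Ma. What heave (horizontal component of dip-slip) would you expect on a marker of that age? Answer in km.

dip-slip = rate × time = 0.310 mm/yr × 13.2 Ma = 4092 m
heave = dip-slip × cos(dip) = 4092 × cos(52°) = 2520 m = 2.52 km

2.52 km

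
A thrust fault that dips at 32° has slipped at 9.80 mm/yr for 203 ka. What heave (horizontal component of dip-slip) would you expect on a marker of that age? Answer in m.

1690 m

dip-slip = rate × time = 9.80 mm/yr × 203 ka = 1989 m
heave = dip-slip × cos(dip) = 1989 × cos(32°) = 1690 m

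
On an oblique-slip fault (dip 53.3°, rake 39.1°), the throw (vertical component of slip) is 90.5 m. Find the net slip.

179 m

dip-slip = throw / sin(dip) = 90.5 / sin(53.3°) = 112.9 m
net slip = dip-slip / sin(rake) = 112.9 / sin(39.1°) = 179 m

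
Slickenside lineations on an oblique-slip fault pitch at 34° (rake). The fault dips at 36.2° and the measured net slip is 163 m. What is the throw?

53.8 m

dip-slip = net slip × sin(rake) = 163 m × sin(34°) = 91.15 m
throw = dip-slip × sin(dip) = 91.15 × sin(36.2°) = 53.8 m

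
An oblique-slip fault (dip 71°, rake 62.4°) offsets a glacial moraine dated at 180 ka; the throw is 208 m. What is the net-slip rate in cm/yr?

dip-slip = throw / sin(dip) = 208 / sin(71°) = 220 m
net slip = dip-slip / sin(rake) = 220 / sin(62.4°) = 248.2 m
rate = 248.2 m / 180 ka = 0.00138 m/yr = 0.138 cm/yr

0.138 cm/yr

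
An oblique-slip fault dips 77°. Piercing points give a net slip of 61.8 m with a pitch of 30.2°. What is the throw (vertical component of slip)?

30.3 m

dip-slip = net slip × sin(rake) = 61.8 m × sin(30.2°) = 31.09 m
throw = dip-slip × sin(dip) = 31.09 × sin(77°) = 30.3 m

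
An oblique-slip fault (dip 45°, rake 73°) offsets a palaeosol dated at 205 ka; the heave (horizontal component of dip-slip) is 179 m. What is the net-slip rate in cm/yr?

0.129 cm/yr

dip-slip = heave / cos(dip) = 179 / cos(45°) = 253.1 m
net slip = dip-slip / sin(rake) = 253.1 / sin(73°) = 264.7 m
rate = 264.7 m / 205 ka = 0.00129 m/yr = 0.129 cm/yr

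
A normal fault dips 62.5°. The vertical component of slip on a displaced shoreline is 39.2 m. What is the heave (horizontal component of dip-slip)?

20.4 m

heave = throw / tan(dip) = 39.2 / tan(62.5°) = 20.4 m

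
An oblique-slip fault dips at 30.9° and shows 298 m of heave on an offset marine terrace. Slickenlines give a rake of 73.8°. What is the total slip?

dip-slip = heave / cos(dip) = 298 / cos(30.9°) = 347.3 m
net slip = dip-slip / sin(rake) = 347.3 / sin(73.8°) = 362 m

362 m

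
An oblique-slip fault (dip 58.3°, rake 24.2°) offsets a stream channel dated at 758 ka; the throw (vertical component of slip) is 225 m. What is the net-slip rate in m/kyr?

dip-slip = throw / sin(dip) = 225 / sin(58.3°) = 264.5 m
net slip = dip-slip / sin(rake) = 264.5 / sin(24.2°) = 645.1 m
rate = 645.1 m / 758 ka = 0.000851 m/yr = 0.851 m/kyr

0.851 m/kyr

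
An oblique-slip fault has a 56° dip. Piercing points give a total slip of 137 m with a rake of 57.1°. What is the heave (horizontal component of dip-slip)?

64.3 m

dip-slip = net slip × sin(rake) = 137 m × sin(57.1°) = 115 m
heave = dip-slip × cos(dip) = 115 × cos(56°) = 64.3 m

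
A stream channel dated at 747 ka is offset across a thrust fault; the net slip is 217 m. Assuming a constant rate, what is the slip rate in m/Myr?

290 m/Myr

rate = 217 m / 747 ka = 0.000290 m/yr = 290 m/Myr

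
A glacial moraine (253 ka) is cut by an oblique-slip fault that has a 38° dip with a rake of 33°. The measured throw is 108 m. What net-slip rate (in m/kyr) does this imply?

dip-slip = throw / sin(dip) = 108 / sin(38°) = 175.4 m
net slip = dip-slip / sin(rake) = 175.4 / sin(33°) = 322.1 m
rate = 322.1 m / 253 ka = 0.00127 m/yr = 1.27 m/kyr

1.27 m/kyr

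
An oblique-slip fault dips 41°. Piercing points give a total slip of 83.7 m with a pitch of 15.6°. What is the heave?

17 m

dip-slip = net slip × sin(rake) = 83.7 m × sin(15.6°) = 22.51 m
heave = dip-slip × cos(dip) = 22.51 × cos(41°) = 17 m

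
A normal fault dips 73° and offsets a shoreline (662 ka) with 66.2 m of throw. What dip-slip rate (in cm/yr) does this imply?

0.0105 cm/yr

dip-slip = throw / sin(dip) = 66.2 m / sin(73°) = 69.22 m
rate = 69.22 m / 662 ka = 0.000105 m/yr = 0.0105 cm/yr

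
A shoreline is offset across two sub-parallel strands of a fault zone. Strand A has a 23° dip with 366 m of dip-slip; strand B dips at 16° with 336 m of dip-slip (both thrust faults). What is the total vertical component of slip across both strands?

236 m

throw_A = 366 × sin(23°) = 143 m
throw_B = 336 × sin(16°) = 92.61 m
total = 143 + 92.61 = 236 m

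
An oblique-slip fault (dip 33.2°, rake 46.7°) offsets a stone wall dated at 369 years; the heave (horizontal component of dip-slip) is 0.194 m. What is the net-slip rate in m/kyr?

dip-slip = heave / cos(dip) = 0.194 / cos(33.2°) = 0.2318 m
net slip = dip-slip / sin(rake) = 0.2318 / sin(46.7°) = 0.3186 m
rate = 0.3186 m / 369 years = 0.000863 m/yr = 0.863 m/kyr

0.863 m/kyr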